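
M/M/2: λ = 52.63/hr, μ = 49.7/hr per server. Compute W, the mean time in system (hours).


a = 1.0590; ρ = 0.5295; P₀ = 0.307637
Lq = P₀·a^c·ρ/(c!(1−ρ)²) = 0.41252
Wq = Lq/λ = 0.41252/52.63 = 0.007838 hr
W = Wq + 1/μ = 0.007838 + 0.02012 = 0.02796 hr

Final: 0.02796 hr


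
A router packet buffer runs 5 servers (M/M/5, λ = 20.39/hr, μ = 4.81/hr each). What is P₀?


a = λ/μ = 20.39/4.81 = 4.2391; ρ = a/c = 0.8478
Σ_{k=0}^{4} a^k/k! (terms k=0..4) = 1.00000 + 4.23909 + 8.98492 + 12.69595 + 13.45480 = 40.37476
Tail: a^5/(5!(1−ρ)) = 1368.86540/(120·0.1522) = 74.95722
P₀ = 1/(40.37476 + 74.95722) = 1/115.33198 = 0.008671

Final: 0.008671


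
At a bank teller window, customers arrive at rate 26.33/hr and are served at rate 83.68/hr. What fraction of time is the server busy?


ρ = λ/μ = 26.33/83.68 = 0.3147

Final: 0.3147


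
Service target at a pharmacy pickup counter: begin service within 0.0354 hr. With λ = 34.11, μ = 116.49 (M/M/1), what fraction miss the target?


ρ = 34.11/116.49 = 0.2928
P(Wq > t) = ρ·e^{−(μ−λ)t} = 0.2928·e^{−2.9163}
= 0.2928·0.054136 = 0.015852

Final: 0.015852


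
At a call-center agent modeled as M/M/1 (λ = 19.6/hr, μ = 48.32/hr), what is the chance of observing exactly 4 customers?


ρ = 19.6/48.32 = 0.4056
P_n = (1−ρ)·ρ^n = (1 − 0.4056)·0.4056^4 = 0.5944·0.027072 = 0.016091

Final: 0.016091


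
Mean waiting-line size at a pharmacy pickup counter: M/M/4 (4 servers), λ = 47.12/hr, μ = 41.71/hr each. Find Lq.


a = λ/μ = 1.1297; ρ = a/4 = 0.2824
P₀ = 0.322301
Lq = P₀·a^c·ρ / (c!·(1−ρ)²) = 0.322301·1.62877·0.2824/(24·0.51491)
= 0.01200

Final: 0.01200


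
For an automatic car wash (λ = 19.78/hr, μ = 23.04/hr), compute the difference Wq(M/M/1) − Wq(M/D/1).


ρ = 19.78/23.04 = 0.8585
Wq(M/M/1) = ρ/(μ−λ) = 0.8585/3.26 = 0.26335 hr
Wq(M/D/1) = ρ/(2(μ−λ)) = 0.13167 hr
Savings = 0.26335 − 0.13167 = 0.13167 hr

Final: 0.13167 hr


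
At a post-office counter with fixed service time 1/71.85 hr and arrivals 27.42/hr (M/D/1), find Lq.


ρ = 27.42/71.85 = 0.3816
M/D/1: Lq = ρ²/(2(1−ρ)) = 0.1456/(2·0.6184) = 0.11776

Final: 0.11776


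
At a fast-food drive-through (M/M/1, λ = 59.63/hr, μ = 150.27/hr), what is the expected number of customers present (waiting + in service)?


ρ = λ/μ = 59.63/150.27 = 0.3968
L = ρ/(1−ρ) = 0.3968/(1 − 0.3968) = 0.3968/0.6032 = 0.6579

Final: 0.6579


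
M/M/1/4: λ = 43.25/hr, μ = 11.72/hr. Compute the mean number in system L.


ρ = 43.25/11.72 = 3.6903
L = ρ[1 − (K+1)ρ^K + Kρ^(K+1)] / [(1−ρ)(1−ρ^(K+1))]
Numerator: 3.6903·(1 − 5·185.453059 + 4·684.372422) = 6683.912550
Denominator: (-2.6903)·(-683.372422) = 1838.458402
L = 6683.912550/1838.458402 = 3.6356

Final: 3.6356


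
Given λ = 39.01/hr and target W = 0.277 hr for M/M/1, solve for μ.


W = 1/(μ−λ) ⇒ μ − λ = 1/W = 1/0.277 = 3.6101
μ = λ + 1/W = 39.01 + 3.6101 = 42.6201 per hr

Final: 42.6201 /hr


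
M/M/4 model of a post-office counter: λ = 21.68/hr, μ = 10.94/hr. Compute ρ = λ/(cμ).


ρ = λ/(cμ) = 21.68/(4·10.94) = 21.68/43.76 = 0.4954

Final: 0.4954


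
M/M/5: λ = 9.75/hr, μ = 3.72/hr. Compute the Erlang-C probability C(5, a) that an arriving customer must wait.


a = λ/μ = 2.6210; ρ = a/5 = 0.5242
P₀ = 0.070478 (from M/M/c formula)
C(c,a) = [a^c/(c!(1−ρ))]·P₀ = [123.68254/(120·0.4758)]·0.070478
= 2.16619·0.070478 = 0.152668

Final: 0.152668


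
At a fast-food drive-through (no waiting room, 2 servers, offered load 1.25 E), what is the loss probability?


B(c,a) = (a^c/c!) / Σ_{k=0}^{c} a^k/k!
a^2/2! = 0.781250
Σ terms (k=0..2): 1.00000 + 1.25000 + 0.78125 = 3.031250
B = 0.781250/3.031250 = 0.257732

Final: 0.257732


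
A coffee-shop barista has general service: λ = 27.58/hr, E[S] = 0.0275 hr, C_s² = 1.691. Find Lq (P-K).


ρ = λ·E[S] = 27.58·0.0275 = 0.7584
Lq = ρ²(1+C_s²)/(2(1−ρ)) = 0.5752·(1+1.691)/(2·0.2416)
= 0.5752·2.6910/0.4831 = 3.20428

Final: 3.20428


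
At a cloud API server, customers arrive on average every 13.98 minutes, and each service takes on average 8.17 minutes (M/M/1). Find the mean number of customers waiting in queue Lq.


λ = 60/13.98 = 4.2918 /hr
μ = 60/8.17 = 7.3439 /hr
ρ = λ/μ = 4.2918/7.3439 = 0.5844
Lq = ρ²/(1−ρ) = 0.3415/0.4156 = 0.8218

Final: 0.8218


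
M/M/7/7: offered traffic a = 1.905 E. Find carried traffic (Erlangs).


B(7,1.905) = 0.002691 (Erlang-B)
Carried load = a(1 − B) = 1.905·(1 − 0.002691) = 1.905·0.997309 = 1.8999 E

Final: 1.8999 Erlangs


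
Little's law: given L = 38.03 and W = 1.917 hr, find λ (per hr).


λ = L/W = 38.03/1.917 = 19.8383 /hr

Final: 19.8383 /hr


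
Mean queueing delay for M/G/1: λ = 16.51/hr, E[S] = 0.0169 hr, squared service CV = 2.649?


ρ = λ·E[S] = 16.51·0.0169 = 0.2790
E[S²] = E[S]²(1+C_s²) = 0.0169²·(1+2.649) = 0.001042
Wq = λ·E[S²]/(2(1−ρ)) = 16.51·0.001042/(2·0.7210) = 0.01193 hr

Final: 0.01193 hr


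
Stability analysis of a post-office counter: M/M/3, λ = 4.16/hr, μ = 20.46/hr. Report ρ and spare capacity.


Total capacity cμ = 3·20.46 = 61.38/hr
ρ = λ/(cμ) = 4.16/61.38 = 0.06777
Stable ⇔ ρ < 1: YES
Spare capacity = cμ − λ = 61.38 − 4.16 = 57.22/hr

Final: ρ = 0.06777; stable; margin = 57.22/hr


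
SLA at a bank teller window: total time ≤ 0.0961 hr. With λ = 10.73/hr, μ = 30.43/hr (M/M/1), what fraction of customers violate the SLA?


W ~ Exponential(μ−λ) for M/M/1.
μ − λ = 30.43 − 10.73 = 19.7000
P(W > t) = e^{−(μ−λ)t} = e^{−1.8932} = 0.150594

Final: 0.150594


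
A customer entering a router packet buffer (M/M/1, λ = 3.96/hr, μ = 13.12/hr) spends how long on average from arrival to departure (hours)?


W = 1/(μ−λ) = 1/(13.12 − 3.96) = 1/9.16 = 0.1092 hr

Final: 0.1092 hr


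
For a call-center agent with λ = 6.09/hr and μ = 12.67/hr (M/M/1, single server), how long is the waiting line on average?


ρ = 6.09/12.67 = 0.4807
Lq = ρ²/(1−ρ) = 0.2310/0.5193 = 0.4449

Final: 0.4449


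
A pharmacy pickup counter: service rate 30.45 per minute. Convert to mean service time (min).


Mean service time = 1/μ = 1/30.45 minute = 0.03284 minute
In minutes: 0.03284 × 1 = 0.03284 min

Final: 0.03284 min


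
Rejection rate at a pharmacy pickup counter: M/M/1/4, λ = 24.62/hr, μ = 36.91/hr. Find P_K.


ρ = λ/μ = 24.62/36.91 = 0.6670
P_K = (1−ρ)ρ^K/(1−ρ^(K+1)) = (0.3330·0.197959)/(1 − 0.132044)
= 0.065915/0.867956 = 0.075943

Final: 0.075943


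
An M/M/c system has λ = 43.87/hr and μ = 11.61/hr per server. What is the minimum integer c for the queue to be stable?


Stability requires cμ > λ ⇔ c > λ/μ.
λ/μ = 43.87/11.61 = 3.7786
Minimum integer c = ⌊3.7786⌋ + 1 = 4
Check: 4·11.61 = 46.44 > 43.87, while 3·11.61 = 34.83 ≤ 43.87

Final: 4 servers


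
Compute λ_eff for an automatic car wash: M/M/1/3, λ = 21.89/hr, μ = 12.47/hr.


ρ = 1.7554; P_K = (1−ρ)ρ^3/(1−ρ^4) = 0.480988
λ_eff = λ(1 − P_K) = 21.89·(1 − 0.480988) = 21.89·0.519012 = 11.3612 /hr

Final: 11.3612 /hr


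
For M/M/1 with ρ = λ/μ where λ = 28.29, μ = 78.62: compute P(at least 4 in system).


ρ = 28.29/78.62 = 0.3598
P(N ≥ n) = ρ^n = 0.3598^4 = 0.016765

Final: 0.016765


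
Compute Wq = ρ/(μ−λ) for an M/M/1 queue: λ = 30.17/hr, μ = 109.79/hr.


ρ = 30.17/109.79 = 0.2748
Wq = ρ/(μ−λ) = 0.2748/(109.79 − 30.17) = 0.2748/79.62 = 0.003451 hr

Final: 0.003451 hr


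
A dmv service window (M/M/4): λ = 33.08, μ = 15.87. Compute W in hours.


a = 2.0844; ρ = 0.5211; P₀ = 0.118923
Lq = P₀·a^c·ρ/(c!(1−ρ)²) = 0.21255
Wq = Lq/λ = 0.21255/33.08 = 0.006425 hr
W = Wq + 1/μ = 0.006425 + 0.06301 = 0.06944 hr

Final: 0.06944 hr


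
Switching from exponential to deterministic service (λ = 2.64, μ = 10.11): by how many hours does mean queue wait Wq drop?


ρ = 2.64/10.11 = 0.2611
Wq(M/M/1) = ρ/(μ−λ) = 0.2611/7.47 = 0.03496 hr
Wq(M/D/1) = ρ/(2(μ−λ)) = 0.01748 hr
Savings = 0.03496 − 0.01748 = 0.01748 hr

Final: 0.01748 hr


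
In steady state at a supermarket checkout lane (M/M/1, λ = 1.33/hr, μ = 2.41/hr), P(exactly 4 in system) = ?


ρ = 1.33/2.41 = 0.5519
P_n = (1−ρ)·ρ^n = (1 − 0.5519)·0.5519^4 = 0.4481·0.092755 = 0.041567

Final: 0.041567


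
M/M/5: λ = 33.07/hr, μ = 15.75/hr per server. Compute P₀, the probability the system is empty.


a = λ/μ = 33.07/15.75 = 2.0997; ρ = a/c = 0.4199
Σ_{k=0}^{4} a^k/k! (terms k=0..4) = 1.00000 + 2.09968 + 2.20433 + 1.54280 + 0.80985 = 7.65666
Tail: a^5/(5!(1−ρ)) = 40.81015/(120·0.5801) = 0.58629
P₀ = 1/(7.65666 + 0.58629) = 1/8.24295 = 0.121316

Final: 0.121316


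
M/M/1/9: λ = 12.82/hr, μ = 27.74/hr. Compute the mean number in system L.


ρ = 12.82/27.74 = 0.4621
L = ρ[1 − (K+1)ρ^K + Kρ^(K+1)] / [(1−ρ)(1−ρ^(K+1))]
Numerator: 0.4621·(1 − 10·0.0009617 + 9·0.0004444) = 0.459553
Denominator: (0.5379)·(0.999556) = 0.537612
L = 0.459553/0.537612 = 0.8548

Final: 0.8548


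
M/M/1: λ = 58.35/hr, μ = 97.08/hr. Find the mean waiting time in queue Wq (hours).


ρ = 58.35/97.08 = 0.6011
Wq = ρ/(μ−λ) = 0.6011/(97.08 − 58.35) = 0.6011/38.73 = 0.01552 hr

Final: 0.01552 hr


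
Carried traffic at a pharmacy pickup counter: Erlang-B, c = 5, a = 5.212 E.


B(5,5.212) = 0.301826 (Erlang-B)
Carried load = a(1 − B) = 5.212·(1 − 0.301826) = 5.212·0.698174 = 3.6389 E

Final: 3.6389 Erlangs


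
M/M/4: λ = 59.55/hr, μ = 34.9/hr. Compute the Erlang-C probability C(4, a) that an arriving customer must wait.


a = λ/μ = 1.7063; ρ = a/4 = 0.4266
P₀ = 0.178382 (from M/M/c formula)
C(c,a) = [a^c/(c!(1−ρ))]·P₀ = [8.47667/(24·0.5734)]·0.178382
= 0.61594·0.178382 = 0.109872

Final: 0.109872


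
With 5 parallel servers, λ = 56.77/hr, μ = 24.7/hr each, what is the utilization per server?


ρ = λ/(cμ) = 56.77/(5·24.7) = 56.77/123.50 = 0.4597

Final: 0.4597


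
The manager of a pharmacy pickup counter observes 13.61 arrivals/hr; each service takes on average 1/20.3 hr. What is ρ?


ρ = λ/μ = 13.61/20.3 = 0.6704

Final: 0.6704


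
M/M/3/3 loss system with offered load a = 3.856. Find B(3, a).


B(c,a) = (a^c/c!) / Σ_{k=0}^{c} a^k/k!
a^3/3! = 9.555641
Σ terms (k=0..3): 1.00000 + 3.85600 + 7.43437 + 9.55564 = 21.846009
B = 9.555641/21.846009 = 0.437409

Final: 0.437409


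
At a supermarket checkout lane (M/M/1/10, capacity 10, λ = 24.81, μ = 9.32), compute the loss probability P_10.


ρ = λ/μ = 24.81/9.32 = 2.6620
P_K = (1−ρ)ρ^K/(1−ρ^(K+1)) = (-1.6620·17869.340286)/(1 − 47568.490611)
= -29699.150325/-47567.490611 = 0.624358

Final: 0.624358


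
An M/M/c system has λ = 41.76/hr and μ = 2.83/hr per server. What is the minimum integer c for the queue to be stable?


Stability requires cμ > λ ⇔ c > λ/μ.
λ/μ = 41.76/2.83 = 14.7562
Minimum integer c = ⌊14.7562⌋ + 1 = 15
Check: 15·2.83 = 42.45 > 41.76, while 14·2.83 = 39.62 ≤ 41.76

Final: 15 servers


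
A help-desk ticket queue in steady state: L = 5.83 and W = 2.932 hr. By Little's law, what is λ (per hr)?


λ = L/W = 5.83/2.932 = 1.9884 /hr

Final: 1.9884 /hr


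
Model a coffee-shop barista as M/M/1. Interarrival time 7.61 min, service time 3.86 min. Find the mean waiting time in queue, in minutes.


λ = 60/7.61 = 7.8844 /hr
μ = 60/3.86 = 15.5440 /hr
ρ = λ/μ = 7.8844/15.5440 = 0.5072
Wq = ρ/(μ−λ) = 0.5072/(15.5440−7.8844) = 0.06622 hr
In minutes: 0.06622·60 = 3.973 min

Final: 3.973 min


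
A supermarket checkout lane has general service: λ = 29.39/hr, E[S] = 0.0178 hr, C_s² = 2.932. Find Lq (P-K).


ρ = λ·E[S] = 29.39·0.0178 = 0.5231
Lq = ρ²(1+C_s²)/(2(1−ρ)) = 0.2737·(1+2.932)/(2·0.4769)
= 0.2737·3.9320/0.9537 = 1.12832

Final: 1.12832


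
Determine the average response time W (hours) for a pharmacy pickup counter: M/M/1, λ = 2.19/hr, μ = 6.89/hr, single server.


W = 1/(μ−λ) = 1/(6.89 − 2.19) = 1/4.70 = 0.2128 hr

Final: 0.2128 hr


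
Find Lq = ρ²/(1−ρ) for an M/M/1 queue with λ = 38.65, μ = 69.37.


ρ = 38.65/69.37 = 0.5572
Lq = ρ²/(1−ρ) = 0.3104/0.4428 = 0.7010

Final: 0.7010


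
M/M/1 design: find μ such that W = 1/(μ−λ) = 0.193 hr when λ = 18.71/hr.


W = 1/(μ−λ) ⇒ μ − λ = 1/W = 1/0.193 = 5.1813
μ = λ + 1/W = 18.71 + 5.1813 = 23.8913 per hr

Final: 23.8913 /hr


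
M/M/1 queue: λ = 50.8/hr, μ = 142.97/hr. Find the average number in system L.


ρ = λ/μ = 50.8/142.97 = 0.3553
L = ρ/(1−ρ) = 0.3553/(1 − 0.3553) = 0.3553/0.6447 = 0.5512

Final: 0.5512


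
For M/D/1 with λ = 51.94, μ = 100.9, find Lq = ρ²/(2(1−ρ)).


ρ = 51.94/100.9 = 0.5148
M/D/1: Lq = ρ²/(2(1−ρ)) = 0.2650/(2·0.4852) = 0.27305

Final: 0.27305


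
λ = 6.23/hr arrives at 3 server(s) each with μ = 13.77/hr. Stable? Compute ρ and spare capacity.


Total capacity cμ = 3·13.77 = 41.31/hr
ρ = λ/(cμ) = 6.23/41.31 = 0.1508
Stable ⇔ ρ < 1: YES
Spare capacity = cμ − λ = 41.31 − 6.23 = 35.08/hr

Final: ρ = 0.1508; stable; margin = 35.08/hr


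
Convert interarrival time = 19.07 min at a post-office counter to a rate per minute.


λ = 1/(interarrival time) in consistent units.
1 minute = 1 min, so λ = 1/19.07 = 0.05244 per minute

Final: 0.05244 /min


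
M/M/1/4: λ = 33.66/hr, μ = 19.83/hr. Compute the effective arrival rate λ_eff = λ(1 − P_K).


ρ = 1.6974; P_K = (1−ρ)ρ^4/(1−ρ^5) = 0.442258
λ_eff = λ(1 − P_K) = 33.66·(1 − 0.442258) = 33.66·0.557742 = 18.7736 /hr

Final: 18.7736 /hr


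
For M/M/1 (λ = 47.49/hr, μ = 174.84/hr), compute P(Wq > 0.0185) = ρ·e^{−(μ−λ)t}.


ρ = 47.49/174.84 = 0.2716
P(Wq > t) = ρ·e^{−(μ−λ)t} = 0.2716·e^{−2.3560}
= 0.2716·0.094801 = 0.025750

Final: 0.025750


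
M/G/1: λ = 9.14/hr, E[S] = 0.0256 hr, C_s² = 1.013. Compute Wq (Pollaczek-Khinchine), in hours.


ρ = λ·E[S] = 9.14·0.0256 = 0.2340
E[S²] = E[S]²(1+C_s²) = 0.0256²·(1+1.013) = 0.001319
Wq = λ·E[S²]/(2(1−ρ)) = 9.14·0.001319/(2·0.7660) = 0.007870 hr

Final: 0.007870 hr


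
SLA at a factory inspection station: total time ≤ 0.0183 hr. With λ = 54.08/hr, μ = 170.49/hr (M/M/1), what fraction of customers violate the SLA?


W ~ Exponential(μ−λ) for M/M/1.
μ − λ = 170.49 − 54.08 = 116.4100
P(W > t) = e^{−(μ−λ)t} = e^{−2.1303} = 0.118801

Final: 0.118801


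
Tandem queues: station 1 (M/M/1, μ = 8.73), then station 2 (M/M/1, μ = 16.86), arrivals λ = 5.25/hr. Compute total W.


Each node sees arrival rate λ = 5.25/hr (tandem ⇒ throughput preserved).
W₁ = 1/(μ₁−λ) = 1/(8.73−5.25) = 0.28736 hr
W₂ = 1/(μ₂−λ) = 1/(16.86−5.25) = 0.08613 hr
W_total = W₁ + W₂ = 0.28736 + 0.08613 = 0.37349 hr

Final: 0.37349 hr


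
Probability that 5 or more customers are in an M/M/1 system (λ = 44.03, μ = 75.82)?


ρ = 44.03/75.82 = 0.5807
P(N ≥ n) = ρ^n = 0.5807^5 = 0.066043

Final: 0.066043


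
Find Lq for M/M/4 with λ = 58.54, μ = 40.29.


a = λ/μ = 1.4530; ρ = a/4 = 0.3632
P₀ = 0.231944
Lq = P₀·a^c·ρ / (c!·(1−ρ)²) = 0.231944·4.45679·0.3632/(24·0.40546)
= 0.03859

Final: 0.03859


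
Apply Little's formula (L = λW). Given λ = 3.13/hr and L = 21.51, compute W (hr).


W = L/λ = 21.51/3.13 = 6.8722 hr

Final: 6.8722 hr


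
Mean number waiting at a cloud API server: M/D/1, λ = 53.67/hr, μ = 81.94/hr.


ρ = 53.67/81.94 = 0.6550
M/D/1: Lq = ρ²/(2(1−ρ)) = 0.4290/(2·0.3450) = 0.62174

Final: 0.62174


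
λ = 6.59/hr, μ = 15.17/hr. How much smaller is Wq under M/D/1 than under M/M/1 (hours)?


ρ = 6.59/15.17 = 0.4344
Wq(M/M/1) = ρ/(μ−λ) = 0.4344/8.58 = 0.05063 hr
Wq(M/D/1) = ρ/(2(μ−λ)) = 0.02532 hr
Savings = 0.05063 − 0.02532 = 0.02532 hr

Final: 0.02532 hr


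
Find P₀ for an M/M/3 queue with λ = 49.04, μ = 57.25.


a = λ/μ = 49.04/57.25 = 0.8566; ρ = a/c = 0.2855
Σ_{k=0}^{2} a^k/k! (terms k=0..2) = 1.00000 + 0.85659 + 0.36688 = 2.22347
Tail: a^3/(3!(1−ρ)) = 0.62853/(6·0.7145) = 0.14662
P₀ = 1/(2.22347 + 0.14662) = 1/2.37009 = 0.421925

Final: 0.421925


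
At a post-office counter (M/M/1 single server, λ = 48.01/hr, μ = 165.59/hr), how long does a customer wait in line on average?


ρ = 48.01/165.59 = 0.2899
Wq = ρ/(μ−λ) = 0.2899/(165.59 − 48.01) = 0.2899/117.58 = 0.002466 hr

Final: 0.002466 hr


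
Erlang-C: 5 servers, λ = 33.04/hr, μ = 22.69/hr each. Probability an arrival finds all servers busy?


a = λ/μ = 1.4561; ρ = a/5 = 0.2912
P₀ = 0.232816 (from M/M/c formula)
C(c,a) = [a^c/(c!(1−ρ))]·P₀ = [6.54678/(120·0.7088)]·0.232816
= 0.07697·0.232816 = 0.017921

Final: 0.017921


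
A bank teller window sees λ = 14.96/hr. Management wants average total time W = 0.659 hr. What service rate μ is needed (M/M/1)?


W = 1/(μ−λ) ⇒ μ − λ = 1/W = 1/0.659 = 1.5175
μ = λ + 1/W = 14.96 + 1.5175 = 16.4775 per hr

Final: 16.4775 /hr


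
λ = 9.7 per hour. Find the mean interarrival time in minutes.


Mean interarrival time = 1/λ = 1/9.7 hour = 0.10309 hour
In minutes: 0.10309 × 60 = 6.1856 min

Final: 6.1856 min


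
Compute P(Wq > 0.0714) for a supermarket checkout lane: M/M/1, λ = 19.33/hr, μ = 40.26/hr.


ρ = 19.33/40.26 = 0.4801
P(Wq > t) = ρ·e^{−(μ−λ)t} = 0.4801·e^{−1.4944}
= 0.4801·0.224383 = 0.107733

Final: 0.107733


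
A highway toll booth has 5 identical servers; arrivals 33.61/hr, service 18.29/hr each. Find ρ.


ρ = λ/(cμ) = 33.61/(5·18.29) = 33.61/91.45 = 0.3675

Final: 0.3675


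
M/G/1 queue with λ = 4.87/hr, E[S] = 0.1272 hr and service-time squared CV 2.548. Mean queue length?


ρ = λ·E[S] = 4.87·0.1272 = 0.6195
Lq = ρ²(1+C_s²)/(2(1−ρ)) = 0.3837·(1+2.548)/(2·0.3805)
= 0.3837·3.5480/0.7611 = 1.78892

Final: 1.78892


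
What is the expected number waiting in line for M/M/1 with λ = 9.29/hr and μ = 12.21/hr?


ρ = 9.29/12.21 = 0.7609
Lq = ρ²/(1−ρ) = 0.5789/0.2391 = 2.4207

Final: 2.4207


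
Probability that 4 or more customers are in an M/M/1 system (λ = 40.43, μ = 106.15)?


ρ = 40.43/106.15 = 0.3809
P(N ≥ n) = ρ^n = 0.3809^4 = 0.021044

Final: 0.021044


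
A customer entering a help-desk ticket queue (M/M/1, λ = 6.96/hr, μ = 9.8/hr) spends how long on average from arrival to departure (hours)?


W = 1/(μ−λ) = 1/(9.8 − 6.96) = 1/2.84 = 0.3521 hr

Final: 0.3521 hr


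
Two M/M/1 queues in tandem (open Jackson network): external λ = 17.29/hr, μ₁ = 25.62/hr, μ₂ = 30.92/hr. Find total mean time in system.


Each node sees arrival rate λ = 17.29/hr (tandem ⇒ throughput preserved).
W₁ = 1/(μ₁−λ) = 1/(25.62−17.29) = 0.12005 hr
W₂ = 1/(μ₂−λ) = 1/(30.92−17.29) = 0.07337 hr
W_total = W₁ + W₂ = 0.12005 + 0.07337 = 0.19342 hr

Final: 0.19342 hr


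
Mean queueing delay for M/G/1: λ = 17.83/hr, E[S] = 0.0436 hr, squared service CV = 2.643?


ρ = λ·E[S] = 17.83·0.0436 = 0.7774
E[S²] = E[S]²(1+C_s²) = 0.0436²·(1+2.643) = 0.006925
Wq = λ·E[S²]/(2(1−ρ)) = 17.83·0.006925/(2·0.2226) = 0.27734 hr

Final: 0.27734 hr


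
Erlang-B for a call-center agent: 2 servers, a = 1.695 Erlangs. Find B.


B(c,a) = (a^c/c!) / Σ_{k=0}^{c} a^k/k!
a^2/2! = 1.436513
Σ terms (k=0..2): 1.00000 + 1.69500 + 1.43651 = 4.131513
B = 1.436513/4.131513 = 0.347697

Final: 0.347697


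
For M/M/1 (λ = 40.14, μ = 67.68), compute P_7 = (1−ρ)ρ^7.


ρ = 40.14/67.68 = 0.5931
P_n = (1−ρ)·ρ^n = (1 − 0.5931)·0.5931^7 = 0.4069·0.025812 = 0.010503

Final: 0.010503


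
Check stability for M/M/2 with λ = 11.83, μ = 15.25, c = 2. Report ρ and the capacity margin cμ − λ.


Total capacity cμ = 2·15.25 = 30.50/hr
ρ = λ/(cμ) = 11.83/30.50 = 0.3879
Stable ⇔ ρ < 1: YES
Spare capacity = cμ − λ = 30.50 − 11.83 = 18.67/hr

Final: ρ = 0.3879; stable; margin = 18.67/hr


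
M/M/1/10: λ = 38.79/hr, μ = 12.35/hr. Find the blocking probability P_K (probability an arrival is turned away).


ρ = λ/μ = 38.79/12.35 = 3.1409
P_K = (1−ρ)ρ^K/(1−ρ^(K+1)) = (-2.1409·93439.008207)/(1 − 293481.710796)
= -200042.702590/-293480.710796 = 0.681621

Final: 0.681621


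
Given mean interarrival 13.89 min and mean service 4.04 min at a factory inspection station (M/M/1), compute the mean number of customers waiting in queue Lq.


λ = 60/13.89 = 4.3197 /hr
μ = 60/4.04 = 14.8515 /hr
ρ = λ/μ = 4.3197/14.8515 = 0.2909
Lq = ρ²/(1−ρ) = 0.08460/0.7091 = 0.1193

Final: 0.1193


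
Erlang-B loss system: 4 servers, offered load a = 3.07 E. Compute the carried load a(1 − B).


B(4,3.07) = 0.213867 (Erlang-B)
Carried load = a(1 − B) = 3.07·(1 − 0.213867) = 3.07·0.786133 = 2.4134 E

Final: 2.4134 Erlangs


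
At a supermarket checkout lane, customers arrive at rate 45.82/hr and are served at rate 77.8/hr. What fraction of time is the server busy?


ρ = λ/μ = 45.82/77.8 = 0.5889

Final: 0.5889


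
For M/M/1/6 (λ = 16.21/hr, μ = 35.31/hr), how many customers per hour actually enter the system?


ρ = 0.4591; P_K = (1−ρ)ρ^6/(1−ρ^7) = 0.005085
λ_eff = λ(1 − P_K) = 16.21·(1 − 0.005085) = 16.21·0.994915 = 16.1276 /hr

Final: 16.1276 /hr


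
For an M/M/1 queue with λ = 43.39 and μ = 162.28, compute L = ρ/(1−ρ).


ρ = λ/μ = 43.39/162.28 = 0.2674
L = ρ/(1−ρ) = 0.2674/(1 − 0.2674) = 0.2674/0.7326 = 0.3650

Final: 0.3650


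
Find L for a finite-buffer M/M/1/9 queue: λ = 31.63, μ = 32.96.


ρ = 31.63/32.96 = 0.9596
L = ρ[1 − (K+1)ρ^K + Kρ^(K+1)] / [(1−ρ)(1−ρ^(K+1))]
Numerator: 0.9596·(1 − 10·0.690252 + 9·0.662399) = 0.056687
Denominator: (0.04035)·(0.337601) = 0.013623
L = 0.056687/0.013623 = 4.1612

Final: 4.1612


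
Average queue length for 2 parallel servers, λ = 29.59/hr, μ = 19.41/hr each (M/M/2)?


a = λ/μ = 1.5245; ρ = a/2 = 0.7622
P₀ = 0.134922
Lq = P₀·a^c·ρ / (c!·(1−ρ)²) = 0.134922·2.32401·0.7622/(2·0.05653)
= 2.11392

Final: 2.11392


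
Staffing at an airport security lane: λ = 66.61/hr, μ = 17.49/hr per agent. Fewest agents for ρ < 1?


Stability requires cμ > λ ⇔ c > λ/μ.
λ/μ = 66.61/17.49 = 3.8085
Minimum integer c = ⌊3.8085⌋ + 1 = 4
Check: 4·17.49 = 69.96 > 66.61, while 3·17.49 = 52.47 ≤ 66.61

Final: 4 servers


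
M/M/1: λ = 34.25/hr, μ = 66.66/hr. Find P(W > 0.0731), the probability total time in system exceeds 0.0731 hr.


W ~ Exponential(μ−λ) for M/M/1.
μ − λ = 66.66 − 34.25 = 32.4100
P(W > t) = e^{−(μ−λ)t} = e^{−2.3692} = 0.093558

Final: 0.093558


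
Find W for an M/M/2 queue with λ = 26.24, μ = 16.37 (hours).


a = 1.6029; ρ = 0.8015; P₀ = 0.110207
Lq = P₀·a^c·ρ/(c!(1−ρ)²) = 2.87889
Wq = Lq/λ = 2.87889/26.24 = 0.10971 hr
W = Wq + 1/μ = 0.10971 + 0.06109 = 0.17080 hr

Final: 0.17080 hr


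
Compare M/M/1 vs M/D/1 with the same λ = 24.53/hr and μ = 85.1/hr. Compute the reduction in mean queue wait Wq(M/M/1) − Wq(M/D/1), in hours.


ρ = 24.53/85.1 = 0.2882
Wq(M/M/1) = ρ/(μ−λ) = 0.2882/60.57 = 0.004759 hr
Wq(M/D/1) = ρ/(2(μ−λ)) = 0.002379 hr
Savings = 0.004759 − 0.002379 = 0.002379 hr

Final: 0.002379 hr


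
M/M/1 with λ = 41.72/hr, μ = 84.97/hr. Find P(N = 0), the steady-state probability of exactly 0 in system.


ρ = 41.72/84.97 = 0.4910
P_n = (1−ρ)·ρ^n = (1 − 0.4910)·0.4910^0 = 0.5090·1.000000 = 0.509003

Final: 0.509003


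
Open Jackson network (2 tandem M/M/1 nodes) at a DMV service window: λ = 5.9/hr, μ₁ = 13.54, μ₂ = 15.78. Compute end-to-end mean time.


Each node sees arrival rate λ = 5.9/hr (tandem ⇒ throughput preserved).
W₁ = 1/(μ₁−λ) = 1/(13.54−5.9) = 0.13089 hr
W₂ = 1/(μ₂−λ) = 1/(15.78−5.9) = 0.10121 hr
W_total = W₁ + W₂ = 0.13089 + 0.10121 = 0.23210 hr

Final: 0.23210 hr


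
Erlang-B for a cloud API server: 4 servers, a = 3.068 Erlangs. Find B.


B(c,a) = (a^c/c!) / Σ_{k=0}^{c} a^k/k!
a^4/4! = 3.691562
Σ terms (k=0..4): 1.00000 + 3.06800 + 4.70631 + 4.81299 + 3.69156 = 17.278863
B = 3.691562/17.278863 = 0.213646

Final: 0.213646


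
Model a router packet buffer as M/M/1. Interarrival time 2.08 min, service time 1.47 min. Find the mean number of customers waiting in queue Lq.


λ = 60/2.08 = 28.8462 /hr
μ = 60/1.47 = 40.8163 /hr
ρ = λ/μ = 28.8462/40.8163 = 0.7067
Lq = ρ²/(1−ρ) = 0.4995/0.2933 = 1.7031

Final: 1.7031


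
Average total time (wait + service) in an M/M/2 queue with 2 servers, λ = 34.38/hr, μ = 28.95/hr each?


a = 1.1876; ρ = 0.5938; P₀ = 0.254876
Lq = P₀·a^c·ρ/(c!(1−ρ)²) = 0.64673
Wq = Lq/λ = 0.64673/34.38 = 0.01881 hr
W = Wq + 1/μ = 0.01881 + 0.03454 = 0.05335 hr

Final: 0.05335 hr


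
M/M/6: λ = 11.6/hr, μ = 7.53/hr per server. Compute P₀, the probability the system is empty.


a = λ/μ = 11.6/7.53 = 1.5405; ρ = a/c = 0.2568
Σ_{k=0}^{5} a^k/k! (terms k=0..5) = 1.00000 + 1.54050 + 1.18658 + 0.60931 + 0.23466 + 0.07230 = 4.64335
Tail: a^6/(6!(1−ρ)) = 13.36528/(720·0.7432) = 0.02498
P₀ = 1/(4.64335 + 0.02498) = 1/4.66833 = 0.214210

Final: 0.214210


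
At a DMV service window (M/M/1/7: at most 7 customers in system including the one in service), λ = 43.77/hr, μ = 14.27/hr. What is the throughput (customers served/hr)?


ρ = 3.0673; P_K = (1−ρ)ρ^7/(1−ρ^8) = 0.674064
λ_eff = λ(1 − P_K) = 43.77·(1 − 0.674064) = 43.77·0.325936 = 14.2662 /hr

Final: 14.2662 /hr


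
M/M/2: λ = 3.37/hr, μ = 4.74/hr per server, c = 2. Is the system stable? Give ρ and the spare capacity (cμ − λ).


Total capacity cμ = 2·4.74 = 9.48/hr
ρ = λ/(cμ) = 3.37/9.48 = 0.3555
Stable ⇔ ρ < 1: YES
Spare capacity = cμ − λ = 9.48 − 3.37 = 6.11/hr

Final: ρ = 0.3555; stable; margin = 6.11/hr


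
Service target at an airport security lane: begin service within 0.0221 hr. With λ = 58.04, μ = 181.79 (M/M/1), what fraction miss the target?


ρ = 58.04/181.79 = 0.3193
P(Wq > t) = ρ·e^{−(μ−λ)t} = 0.3193·e^{−2.7349}
= 0.3193·0.064902 = 0.020721

Final: 0.020721


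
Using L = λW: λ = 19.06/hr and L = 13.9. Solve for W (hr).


W = L/λ = 13.9/19.06 = 0.7293 hr

Final: 0.7293 hr


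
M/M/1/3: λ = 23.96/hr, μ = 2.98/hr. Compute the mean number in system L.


ρ = 23.96/2.98 = 8.0403
L = ρ[1 − (K+1)ρ^K + Kρ^(K+1)] / [(1−ρ)(1−ρ^(K+1))]
Numerator: 8.0403·(1 − 4·519.770526 + 3·4179.094565) = 84094.788639
Denominator: (-7.0403)·(-4178.094565) = 29414.907377
L = 84094.788639/29414.907377 = 2.8589

Final: 2.8589


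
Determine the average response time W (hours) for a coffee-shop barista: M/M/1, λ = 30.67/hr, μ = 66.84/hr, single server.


W = 1/(μ−λ) = 1/(66.84 − 30.67) = 1/36.17 = 0.02765 hr

Final: 0.02765 hr


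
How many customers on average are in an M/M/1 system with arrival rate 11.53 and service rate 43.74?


ρ = λ/μ = 11.53/43.74 = 0.2636
L = ρ/(1−ρ) = 0.2636/(1 − 0.2636) = 0.2636/0.7364 = 0.3580

Final: 0.3580


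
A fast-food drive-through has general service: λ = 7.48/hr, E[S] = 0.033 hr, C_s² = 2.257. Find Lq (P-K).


ρ = λ·E[S] = 7.48·0.033 = 0.2468
Lq = ρ²(1+C_s²)/(2(1−ρ)) = 0.06093·(1+2.257)/(2·0.7532)
= 0.06093·3.2570/1.5063 = 0.13174

Final: 0.13174


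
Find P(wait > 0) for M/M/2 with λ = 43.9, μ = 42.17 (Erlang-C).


a = λ/μ = 1.0410; ρ = a/2 = 0.5205
P₀ = 0.315346 (from M/M/c formula)
C(c,a) = [a^c/(c!(1−ρ))]·P₀ = [1.08373/(2·0.4795)]·0.315346
= 1.13009·0.315346 = 0.356371

Final: 0.356371


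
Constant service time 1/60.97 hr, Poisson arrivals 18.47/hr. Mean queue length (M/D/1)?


ρ = 18.47/60.97 = 0.3029
M/D/1: Lq = ρ²/(2(1−ρ)) = 0.09177/(2·0.6971) = 0.06583

Final: 0.06583


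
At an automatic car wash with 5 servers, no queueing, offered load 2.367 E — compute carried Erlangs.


B(5,2.367) = 0.060080 (Erlang-B)
Carried load = a(1 − B) = 2.367·(1 − 0.060080) = 2.367·0.939920 = 2.2248 E

Final: 2.2248 Erlangs


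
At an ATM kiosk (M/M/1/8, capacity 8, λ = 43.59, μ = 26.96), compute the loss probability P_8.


ρ = λ/μ = 43.59/26.96 = 1.6168
P_K = (1−ρ)ρ^K/(1−ρ^(K+1)) = (-0.6168·46.702040)/(1 − 75.509715)
= -28.807675/-74.509715 = 0.386630

Final: 0.386630


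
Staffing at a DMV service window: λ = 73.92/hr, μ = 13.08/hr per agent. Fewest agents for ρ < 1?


Stability requires cμ > λ ⇔ c > λ/μ.
λ/μ = 73.92/13.08 = 5.6514
Minimum integer c = ⌊5.6514⌋ + 1 = 6
Check: 6·13.08 = 78.48 > 73.92, while 5·13.08 = 65.40 ≤ 73.92

Final: 6 servers


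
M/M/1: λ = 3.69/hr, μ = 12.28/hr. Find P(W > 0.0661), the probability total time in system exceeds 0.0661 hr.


W ~ Exponential(μ−λ) for M/M/1.
μ − λ = 12.28 − 3.69 = 8.5900
P(W > t) = e^{−(μ−λ)t} = e^{−0.5678} = 0.566772

Final: 0.566772


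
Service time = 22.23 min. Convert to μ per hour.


μ = 1/(service time) in consistent units.
1 hour = 60 min, so μ = 60/22.23 = 2.6991 per hour

Final: 2.6991 /hr


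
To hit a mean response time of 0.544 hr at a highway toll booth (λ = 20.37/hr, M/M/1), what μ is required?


W = 1/(μ−λ) ⇒ μ − λ = 1/W = 1/0.544 = 1.8382
μ = λ + 1/W = 20.37 + 1.8382 = 22.2082 per hr

Final: 22.2082 /hr


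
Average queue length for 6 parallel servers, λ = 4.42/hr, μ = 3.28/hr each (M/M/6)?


a = λ/μ = 1.3476; ρ = a/6 = 0.2246
P₀ = 0.259840
Lq = P₀·a^c·ρ / (c!·(1−ρ)²) = 0.259840·5.98812·0.2246/(720·0.60126)
= 0.0008072

Final: 0.0008072


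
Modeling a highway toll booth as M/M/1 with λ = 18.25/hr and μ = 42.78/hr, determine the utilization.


ρ = λ/μ = 18.25/42.78 = 0.4266

Final: 0.4266


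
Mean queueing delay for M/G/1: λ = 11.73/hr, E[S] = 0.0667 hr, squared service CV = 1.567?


ρ = λ·E[S] = 11.73·0.0667 = 0.7824
E[S²] = E[S]²(1+C_s²) = 0.0667²·(1+1.567) = 0.011420
Wq = λ·E[S²]/(2(1−ρ)) = 11.73·0.011420/(2·0.2176) = 0.30780 hr

Final: 0.30780 hr


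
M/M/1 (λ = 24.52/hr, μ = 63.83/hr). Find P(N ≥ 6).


ρ = 24.52/63.83 = 0.3841
P(N ≥ n) = ρ^n = 0.3841^6 = 0.003213

Final: 0.003213


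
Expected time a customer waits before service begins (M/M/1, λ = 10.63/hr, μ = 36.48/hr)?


ρ = 10.63/36.48 = 0.2914
Wq = ρ/(μ−λ) = 0.2914/(36.48 − 10.63) = 0.2914/25.85 = 0.01127 hr

Final: 0.01127 hr


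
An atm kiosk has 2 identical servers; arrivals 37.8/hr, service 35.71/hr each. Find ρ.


ρ = λ/(cμ) = 37.8/(2·35.71) = 37.8/71.42 = 0.5293

Final: 0.5293


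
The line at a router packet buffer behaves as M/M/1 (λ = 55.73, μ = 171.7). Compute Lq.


ρ = 55.73/171.7 = 0.3246
Lq = ρ²/(1−ρ) = 0.1054/0.6754 = 0.1560

Final: 0.1560


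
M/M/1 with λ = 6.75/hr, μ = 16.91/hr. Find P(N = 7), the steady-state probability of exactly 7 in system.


ρ = 6.75/16.91 = 0.3992
P_n = (1−ρ)·ρ^n = (1 − 0.3992)·0.3992^7 = 0.6008·0.001615 = 0.0009702

Final: 0.0009702


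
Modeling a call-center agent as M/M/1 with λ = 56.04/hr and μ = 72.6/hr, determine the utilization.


ρ = λ/μ = 56.04/72.6 = 0.7719

Final: 0.7719


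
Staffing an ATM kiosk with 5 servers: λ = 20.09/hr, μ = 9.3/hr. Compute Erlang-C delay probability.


a = λ/μ = 2.1602; ρ = a/5 = 0.4320
P₀ = 0.114010 (from M/M/c formula)
C(c,a) = [a^c/(c!(1−ρ))]·P₀ = [47.04191/(120·0.5680)]·0.114010
= 0.69022·0.114010 = 0.078692

Final: 0.078692


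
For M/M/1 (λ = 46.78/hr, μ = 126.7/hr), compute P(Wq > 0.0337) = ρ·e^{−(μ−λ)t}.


ρ = 46.78/126.7 = 0.3692
P(Wq > t) = ρ·e^{−(μ−λ)t} = 0.3692·e^{−2.6933}
= 0.3692·0.067657 = 0.024980

Final: 0.024980


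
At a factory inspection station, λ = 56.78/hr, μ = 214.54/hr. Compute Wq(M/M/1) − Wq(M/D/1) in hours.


ρ = 56.78/214.54 = 0.2647
Wq(M/M/1) = ρ/(μ−λ) = 0.2647/157.76 = 0.001678 hr
Wq(M/D/1) = ρ/(2(μ−λ)) = 0.0008388 hr
Savings = 0.001678 − 0.0008388 = 0.0008388 hr

Final: 0.0008388 hr


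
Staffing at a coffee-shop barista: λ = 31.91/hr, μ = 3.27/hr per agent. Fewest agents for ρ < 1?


Stability requires cμ > λ ⇔ c > λ/μ.
λ/μ = 31.91/3.27 = 9.7584
Minimum integer c = ⌊9.7584⌋ + 1 = 10
Check: 10·3.27 = 32.70 > 31.91, while 9·3.27 = 29.43 ≤ 31.91

Final: 10 servers


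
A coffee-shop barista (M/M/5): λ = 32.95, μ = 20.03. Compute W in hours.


a = 1.6450; ρ = 0.3290; P₀ = 0.192501
Lq = P₀·a^c·ρ/(c!(1−ρ)²) = 0.01412
Wq = Lq/λ = 0.01412/32.95 = 0.0004286 hr
W = Wq + 1/μ = 0.0004286 + 0.04993 = 0.05035 hr

Final: 0.05035 hr


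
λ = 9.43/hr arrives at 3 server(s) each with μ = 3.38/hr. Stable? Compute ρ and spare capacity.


Total capacity cμ = 3·3.38 = 10.14/hr
ρ = λ/(cμ) = 9.43/10.14 = 0.9300
Stable ⇔ ρ < 1: YES
Spare capacity = cμ − λ = 10.14 − 9.43 = 0.71/hr

Final: ρ = 0.9300; stable; margin = 0.71/hr


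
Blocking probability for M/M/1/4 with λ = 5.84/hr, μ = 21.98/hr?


ρ = λ/μ = 5.84/21.98 = 0.2657
P_K = (1−ρ)ρ^K/(1−ρ^(K+1)) = (0.7343·0.004984)/(1 − 0.001324)
= 0.003659/0.998676 = 0.003664

Final: 0.003664


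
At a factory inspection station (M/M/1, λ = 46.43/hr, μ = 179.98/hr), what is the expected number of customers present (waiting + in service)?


ρ = λ/μ = 46.43/179.98 = 0.2580
L = ρ/(1−ρ) = 0.2580/(1 − 0.2580) = 0.2580/0.7420 = 0.3477

Final: 0.3477


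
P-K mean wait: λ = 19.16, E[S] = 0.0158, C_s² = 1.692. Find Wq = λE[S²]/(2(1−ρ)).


ρ = λ·E[S] = 19.16·0.0158 = 0.3027
E[S²] = E[S]²(1+C_s²) = 0.0158²·(1+1.692) = 0.0006720
Wq = λ·E[S²]/(2(1−ρ)) = 19.16·0.0006720/(2·0.6973) = 0.009233 hr

Final: 0.009233 hr


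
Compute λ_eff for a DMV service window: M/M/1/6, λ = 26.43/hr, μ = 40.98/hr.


ρ = 0.6449; P_K = (1−ρ)ρ^6/(1−ρ^7) = 0.026797
λ_eff = λ(1 − P_K) = 26.43·(1 − 0.026797) = 26.43·0.973203 = 25.7218 /hr

Final: 25.7218 /hr


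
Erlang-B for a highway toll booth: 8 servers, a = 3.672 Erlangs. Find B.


B(c,a) = (a^c/c!) / Σ_{k=0}^{c} a^k/k!
a^8/8! = 0.819787
Σ terms (k=0..8): 1.00000 + 3.67200 + 6.74179 + 8.25195 + 7.57529 + 5.56330 + 3.40474 + 1.78603 + 0.81979 = 38.814885
B = 0.819787/38.814885 = 0.021120

Final: 0.021120


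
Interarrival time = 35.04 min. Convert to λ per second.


λ = 1/(interarrival time) in consistent units.
1 second = 0.0166667 min, so λ = 0.0166667/35.04 = 0.0004756 per second

Final: 0.0004756 /sec


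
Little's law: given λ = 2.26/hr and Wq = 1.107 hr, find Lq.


Lq = λWq = 2.26·1.107 = 2.5018

Final: 2.5018


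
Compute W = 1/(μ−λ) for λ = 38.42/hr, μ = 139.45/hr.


W = 1/(μ−λ) = 1/(139.45 − 38.42) = 1/101.03 = 0.009898 hr

Final: 0.009898 hr


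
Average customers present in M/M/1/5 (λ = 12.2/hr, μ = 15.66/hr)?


ρ = 12.2/15.66 = 0.7791
L = ρ[1 − (K+1)ρ^K + Kρ^(K+1)] / [(1−ρ)(1−ρ^(K+1))]
Numerator: 0.7791·(1 − 6·0.286973 + 5·0.223567) = 0.308507
Denominator: (0.2209)·(0.776433) = 0.171549
L = 0.308507/0.171549 = 1.7984

Final: 1.7984


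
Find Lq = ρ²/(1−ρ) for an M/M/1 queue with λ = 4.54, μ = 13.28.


ρ = 4.54/13.28 = 0.3419
Lq = ρ²/(1−ρ) = 0.1169/0.6581 = 0.1776

Final: 0.1776


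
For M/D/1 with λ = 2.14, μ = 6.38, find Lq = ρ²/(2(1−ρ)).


ρ = 2.14/6.38 = 0.3354
M/D/1: Lq = ρ²/(2(1−ρ)) = 0.1125/(2·0.6646) = 0.08465

Final: 0.08465


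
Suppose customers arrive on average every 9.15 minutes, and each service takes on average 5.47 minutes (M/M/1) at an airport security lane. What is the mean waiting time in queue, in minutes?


λ = 60/9.15 = 6.5574 /hr
μ = 60/5.47 = 10.9689 /hr
ρ = λ/μ = 6.5574/10.9689 = 0.5978
Wq = ρ/(μ−λ) = 0.5978/(10.9689−6.5574) = 0.13551 hr
In minutes: 0.13551·60 = 8.131 min

Final: 8.131 min


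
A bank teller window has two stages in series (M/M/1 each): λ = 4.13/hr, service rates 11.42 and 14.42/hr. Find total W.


Each node sees arrival rate λ = 4.13/hr (tandem ⇒ throughput preserved).
W₁ = 1/(μ₁−λ) = 1/(11.42−4.13) = 0.13717 hr
W₂ = 1/(μ₂−λ) = 1/(14.42−4.13) = 0.09718 hr
W_total = W₁ + W₂ = 0.13717 + 0.09718 = 0.23436 hr

Final: 0.23436 hr


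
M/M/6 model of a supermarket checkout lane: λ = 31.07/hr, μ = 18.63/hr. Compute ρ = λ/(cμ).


ρ = λ/(cμ) = 31.07/(6·18.63) = 31.07/111.78 = 0.2780

Final: 0.2780


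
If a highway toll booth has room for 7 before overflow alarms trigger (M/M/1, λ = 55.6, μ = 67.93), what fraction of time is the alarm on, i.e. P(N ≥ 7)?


ρ = 55.6/67.93 = 0.8185
P(N ≥ n) = ρ^n = 0.8185^7 = 0.246089

Final: 0.246089


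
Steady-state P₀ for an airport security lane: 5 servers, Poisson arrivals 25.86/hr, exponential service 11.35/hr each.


a = λ/μ = 25.86/11.35 = 2.2784; ρ = a/c = 0.4557
Σ_{k=0}^{4} a^k/k! (terms k=0..4) = 1.00000 + 2.27841 + 2.59559 + 1.97127 + 1.12284 = 8.96812
Tail: a^5/(5!(1−ρ)) = 61.39928/(120·0.5443) = 0.94000
P₀ = 1/(8.96812 + 0.94000) = 1/9.90812 = 0.100927

Final: 0.100927


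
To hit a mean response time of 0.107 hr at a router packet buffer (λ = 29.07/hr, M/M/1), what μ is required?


W = 1/(μ−λ) ⇒ μ − λ = 1/W = 1/0.107 = 9.3458
μ = λ + 1/W = 29.07 + 9.3458 = 38.4158 per hr

Final: 38.4158 /hr


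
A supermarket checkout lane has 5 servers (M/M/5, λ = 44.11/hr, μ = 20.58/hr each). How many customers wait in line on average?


a = λ/μ = 2.1433; ρ = a/5 = 0.4287
P₀ = 0.116003
Lq = P₀·a^c·ρ / (c!·(1−ρ)²) = 0.116003·45.23332·0.4287/(120·0.32642)
= 0.05742

Final: 0.05742


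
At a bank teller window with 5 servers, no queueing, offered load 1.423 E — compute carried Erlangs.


B(5,1.423) = 0.011758 (Erlang-B)
Carried load = a(1 − B) = 1.423·(1 − 0.011758) = 1.423·0.988242 = 1.4063 E

Final: 1.4063 Erlangs


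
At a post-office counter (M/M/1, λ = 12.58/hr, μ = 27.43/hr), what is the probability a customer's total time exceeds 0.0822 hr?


W ~ Exponential(μ−λ) for M/M/1.
μ − λ = 27.43 − 12.58 = 14.8500
P(W > t) = e^{−(μ−λ)t} = e^{−1.2207} = 0.295032

Final: 0.295032


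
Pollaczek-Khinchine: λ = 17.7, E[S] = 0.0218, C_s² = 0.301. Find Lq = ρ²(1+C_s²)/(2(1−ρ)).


ρ = λ·E[S] = 17.7·0.0218 = 0.3859
Lq = ρ²(1+C_s²)/(2(1−ρ)) = 0.1489·(1+0.301)/(2·0.6141)
= 0.1489·1.3010/1.2283 = 0.15770

Final: 0.15770


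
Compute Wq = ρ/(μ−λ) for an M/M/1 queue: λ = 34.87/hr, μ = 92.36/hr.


ρ = 34.87/92.36 = 0.3775
Wq = ρ/(μ−λ) = 0.3775/(92.36 − 34.87) = 0.3775/57.49 = 0.006567 hr

Final: 0.006567 hr


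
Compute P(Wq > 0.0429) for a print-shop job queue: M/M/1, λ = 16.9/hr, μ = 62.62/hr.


ρ = 16.9/62.62 = 0.2699
P(Wq > t) = ρ·e^{−(μ−λ)t} = 0.2699·e^{−1.9614}
= 0.2699·0.140663 = 0.037962

Final: 0.037962


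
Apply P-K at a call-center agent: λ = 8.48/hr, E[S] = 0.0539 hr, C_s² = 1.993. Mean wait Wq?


ρ = λ·E[S] = 8.48·0.0539 = 0.4571
E[S²] = E[S]²(1+C_s²) = 0.0539²·(1+1.993) = 0.008695
Wq = λ·E[S²]/(2(1−ρ)) = 8.48·0.008695/(2·0.5429) = 0.06791 hr

Final: 0.06791 hr


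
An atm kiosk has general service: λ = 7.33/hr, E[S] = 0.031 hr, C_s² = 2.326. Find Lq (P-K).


ρ = λ·E[S] = 7.33·0.031 = 0.2272
Lq = ρ²(1+C_s²)/(2(1−ρ)) = 0.05163·(1+2.326)/(2·0.7728)
= 0.05163·3.3260/1.5455 = 0.11112

Final: 0.11112


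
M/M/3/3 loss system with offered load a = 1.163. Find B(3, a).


B(c,a) = (a^c/c!) / Σ_{k=0}^{c} a^k/k!
a^3/3! = 0.262173
Σ terms (k=0..3): 1.00000 + 1.16300 + 0.67628 + 0.26217 = 3.101457
B = 0.262173/3.101457 = 0.084532

Final: 0.084532
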